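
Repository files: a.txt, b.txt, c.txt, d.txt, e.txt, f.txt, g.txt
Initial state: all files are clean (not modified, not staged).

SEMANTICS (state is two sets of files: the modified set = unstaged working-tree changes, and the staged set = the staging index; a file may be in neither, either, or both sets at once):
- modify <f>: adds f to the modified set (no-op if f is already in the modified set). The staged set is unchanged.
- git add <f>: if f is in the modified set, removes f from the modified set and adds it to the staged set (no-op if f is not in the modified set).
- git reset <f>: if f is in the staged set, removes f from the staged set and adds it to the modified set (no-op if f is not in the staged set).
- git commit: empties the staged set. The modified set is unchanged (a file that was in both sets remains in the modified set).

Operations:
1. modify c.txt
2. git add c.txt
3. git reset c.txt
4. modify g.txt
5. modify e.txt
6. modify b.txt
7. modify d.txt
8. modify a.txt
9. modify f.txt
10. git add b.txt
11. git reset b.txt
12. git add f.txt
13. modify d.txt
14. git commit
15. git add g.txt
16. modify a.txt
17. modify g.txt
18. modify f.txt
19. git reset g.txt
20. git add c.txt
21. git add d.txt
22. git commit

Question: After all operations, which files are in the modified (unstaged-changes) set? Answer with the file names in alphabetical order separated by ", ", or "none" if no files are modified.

Answer: a.txt, b.txt, e.txt, f.txt, g.txt

Derivation:
After op 1 (modify c.txt): modified={c.txt} staged={none}
After op 2 (git add c.txt): modified={none} staged={c.txt}
After op 3 (git reset c.txt): modified={c.txt} staged={none}
After op 4 (modify g.txt): modified={c.txt, g.txt} staged={none}
After op 5 (modify e.txt): modified={c.txt, e.txt, g.txt} staged={none}
After op 6 (modify b.txt): modified={b.txt, c.txt, e.txt, g.txt} staged={none}
After op 7 (modify d.txt): modified={b.txt, c.txt, d.txt, e.txt, g.txt} staged={none}
After op 8 (modify a.txt): modified={a.txt, b.txt, c.txt, d.txt, e.txt, g.txt} staged={none}
After op 9 (modify f.txt): modified={a.txt, b.txt, c.txt, d.txt, e.txt, f.txt, g.txt} staged={none}
After op 10 (git add b.txt): modified={a.txt, c.txt, d.txt, e.txt, f.txt, g.txt} staged={b.txt}
After op 11 (git reset b.txt): modified={a.txt, b.txt, c.txt, d.txt, e.txt, f.txt, g.txt} staged={none}
After op 12 (git add f.txt): modified={a.txt, b.txt, c.txt, d.txt, e.txt, g.txt} staged={f.txt}
After op 13 (modify d.txt): modified={a.txt, b.txt, c.txt, d.txt, e.txt, g.txt} staged={f.txt}
After op 14 (git commit): modified={a.txt, b.txt, c.txt, d.txt, e.txt, g.txt} staged={none}
After op 15 (git add g.txt): modified={a.txt, b.txt, c.txt, d.txt, e.txt} staged={g.txt}
After op 16 (modify a.txt): modified={a.txt, b.txt, c.txt, d.txt, e.txt} staged={g.txt}
After op 17 (modify g.txt): modified={a.txt, b.txt, c.txt, d.txt, e.txt, g.txt} staged={g.txt}
After op 18 (modify f.txt): modified={a.txt, b.txt, c.txt, d.txt, e.txt, f.txt, g.txt} staged={g.txt}
After op 19 (git reset g.txt): modified={a.txt, b.txt, c.txt, d.txt, e.txt, f.txt, g.txt} staged={none}
After op 20 (git add c.txt): modified={a.txt, b.txt, d.txt, e.txt, f.txt, g.txt} staged={c.txt}
After op 21 (git add d.txt): modified={a.txt, b.txt, e.txt, f.txt, g.txt} staged={c.txt, d.txt}
After op 22 (git commit): modified={a.txt, b.txt, e.txt, f.txt, g.txt} staged={none}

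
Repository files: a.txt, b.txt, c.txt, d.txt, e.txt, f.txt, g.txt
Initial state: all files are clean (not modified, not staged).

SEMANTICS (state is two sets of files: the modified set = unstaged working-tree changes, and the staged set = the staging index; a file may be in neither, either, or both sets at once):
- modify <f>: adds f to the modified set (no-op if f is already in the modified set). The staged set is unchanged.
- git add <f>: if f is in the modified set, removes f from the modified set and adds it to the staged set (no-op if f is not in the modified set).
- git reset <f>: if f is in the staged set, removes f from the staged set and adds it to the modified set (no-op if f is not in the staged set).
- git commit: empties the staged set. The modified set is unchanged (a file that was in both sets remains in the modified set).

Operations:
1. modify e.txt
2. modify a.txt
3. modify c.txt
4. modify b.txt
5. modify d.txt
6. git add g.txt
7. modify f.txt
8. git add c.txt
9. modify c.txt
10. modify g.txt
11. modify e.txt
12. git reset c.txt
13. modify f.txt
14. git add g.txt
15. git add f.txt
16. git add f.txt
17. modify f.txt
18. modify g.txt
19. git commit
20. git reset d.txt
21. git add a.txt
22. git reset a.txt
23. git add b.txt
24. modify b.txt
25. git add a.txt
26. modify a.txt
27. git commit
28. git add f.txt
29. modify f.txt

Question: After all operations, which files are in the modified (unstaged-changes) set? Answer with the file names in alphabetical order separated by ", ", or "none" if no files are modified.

Answer: a.txt, b.txt, c.txt, d.txt, e.txt, f.txt, g.txt

Derivation:
After op 1 (modify e.txt): modified={e.txt} staged={none}
After op 2 (modify a.txt): modified={a.txt, e.txt} staged={none}
After op 3 (modify c.txt): modified={a.txt, c.txt, e.txt} staged={none}
After op 4 (modify b.txt): modified={a.txt, b.txt, c.txt, e.txt} staged={none}
After op 5 (modify d.txt): modified={a.txt, b.txt, c.txt, d.txt, e.txt} staged={none}
After op 6 (git add g.txt): modified={a.txt, b.txt, c.txt, d.txt, e.txt} staged={none}
After op 7 (modify f.txt): modified={a.txt, b.txt, c.txt, d.txt, e.txt, f.txt} staged={none}
After op 8 (git add c.txt): modified={a.txt, b.txt, d.txt, e.txt, f.txt} staged={c.txt}
After op 9 (modify c.txt): modified={a.txt, b.txt, c.txt, d.txt, e.txt, f.txt} staged={c.txt}
After op 10 (modify g.txt): modified={a.txt, b.txt, c.txt, d.txt, e.txt, f.txt, g.txt} staged={c.txt}
After op 11 (modify e.txt): modified={a.txt, b.txt, c.txt, d.txt, e.txt, f.txt, g.txt} staged={c.txt}
After op 12 (git reset c.txt): modified={a.txt, b.txt, c.txt, d.txt, e.txt, f.txt, g.txt} staged={none}
After op 13 (modify f.txt): modified={a.txt, b.txt, c.txt, d.txt, e.txt, f.txt, g.txt} staged={none}
After op 14 (git add g.txt): modified={a.txt, b.txt, c.txt, d.txt, e.txt, f.txt} staged={g.txt}
After op 15 (git add f.txt): modified={a.txt, b.txt, c.txt, d.txt, e.txt} staged={f.txt, g.txt}
After op 16 (git add f.txt): modified={a.txt, b.txt, c.txt, d.txt, e.txt} staged={f.txt, g.txt}
After op 17 (modify f.txt): modified={a.txt, b.txt, c.txt, d.txt, e.txt, f.txt} staged={f.txt, g.txt}
After op 18 (modify g.txt): modified={a.txt, b.txt, c.txt, d.txt, e.txt, f.txt, g.txt} staged={f.txt, g.txt}
After op 19 (git commit): modified={a.txt, b.txt, c.txt, d.txt, e.txt, f.txt, g.txt} staged={none}
After op 20 (git reset d.txt): modified={a.txt, b.txt, c.txt, d.txt, e.txt, f.txt, g.txt} staged={none}
After op 21 (git add a.txt): modified={b.txt, c.txt, d.txt, e.txt, f.txt, g.txt} staged={a.txt}
After op 22 (git reset a.txt): modified={a.txt, b.txt, c.txt, d.txt, e.txt, f.txt, g.txt} staged={none}
After op 23 (git add b.txt): modified={a.txt, c.txt, d.txt, e.txt, f.txt, g.txt} staged={b.txt}
After op 24 (modify b.txt): modified={a.txt, b.txt, c.txt, d.txt, e.txt, f.txt, g.txt} staged={b.txt}
After op 25 (git add a.txt): modified={b.txt, c.txt, d.txt, e.txt, f.txt, g.txt} staged={a.txt, b.txt}
After op 26 (modify a.txt): modified={a.txt, b.txt, c.txt, d.txt, e.txt, f.txt, g.txt} staged={a.txt, b.txt}
After op 27 (git commit): modified={a.txt, b.txt, c.txt, d.txt, e.txt, f.txt, g.txt} staged={none}
After op 28 (git add f.txt): modified={a.txt, b.txt, c.txt, d.txt, e.txt, g.txt} staged={f.txt}
After op 29 (modify f.txt): modified={a.txt, b.txt, c.txt, d.txt, e.txt, f.txt, g.txt} staged={f.txt}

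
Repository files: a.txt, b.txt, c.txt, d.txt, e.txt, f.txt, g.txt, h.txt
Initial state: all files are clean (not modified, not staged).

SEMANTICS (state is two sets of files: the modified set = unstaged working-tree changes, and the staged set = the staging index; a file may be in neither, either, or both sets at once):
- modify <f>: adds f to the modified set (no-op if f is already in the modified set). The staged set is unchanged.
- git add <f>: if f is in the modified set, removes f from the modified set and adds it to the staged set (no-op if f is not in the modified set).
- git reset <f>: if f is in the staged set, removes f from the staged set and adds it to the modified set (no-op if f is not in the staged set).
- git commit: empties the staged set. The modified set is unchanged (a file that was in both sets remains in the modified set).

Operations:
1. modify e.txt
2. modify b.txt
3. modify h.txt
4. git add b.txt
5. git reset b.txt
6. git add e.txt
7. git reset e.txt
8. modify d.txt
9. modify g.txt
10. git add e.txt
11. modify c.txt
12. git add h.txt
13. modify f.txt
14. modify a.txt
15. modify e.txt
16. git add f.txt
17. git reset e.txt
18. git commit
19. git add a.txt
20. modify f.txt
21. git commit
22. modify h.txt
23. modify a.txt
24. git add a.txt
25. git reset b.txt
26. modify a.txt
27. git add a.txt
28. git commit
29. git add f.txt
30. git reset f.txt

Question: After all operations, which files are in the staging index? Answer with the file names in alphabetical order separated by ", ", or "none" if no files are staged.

After op 1 (modify e.txt): modified={e.txt} staged={none}
After op 2 (modify b.txt): modified={b.txt, e.txt} staged={none}
After op 3 (modify h.txt): modified={b.txt, e.txt, h.txt} staged={none}
After op 4 (git add b.txt): modified={e.txt, h.txt} staged={b.txt}
After op 5 (git reset b.txt): modified={b.txt, e.txt, h.txt} staged={none}
After op 6 (git add e.txt): modified={b.txt, h.txt} staged={e.txt}
After op 7 (git reset e.txt): modified={b.txt, e.txt, h.txt} staged={none}
After op 8 (modify d.txt): modified={b.txt, d.txt, e.txt, h.txt} staged={none}
After op 9 (modify g.txt): modified={b.txt, d.txt, e.txt, g.txt, h.txt} staged={none}
After op 10 (git add e.txt): modified={b.txt, d.txt, g.txt, h.txt} staged={e.txt}
After op 11 (modify c.txt): modified={b.txt, c.txt, d.txt, g.txt, h.txt} staged={e.txt}
After op 12 (git add h.txt): modified={b.txt, c.txt, d.txt, g.txt} staged={e.txt, h.txt}
After op 13 (modify f.txt): modified={b.txt, c.txt, d.txt, f.txt, g.txt} staged={e.txt, h.txt}
After op 14 (modify a.txt): modified={a.txt, b.txt, c.txt, d.txt, f.txt, g.txt} staged={e.txt, h.txt}
After op 15 (modify e.txt): modified={a.txt, b.txt, c.txt, d.txt, e.txt, f.txt, g.txt} staged={e.txt, h.txt}
After op 16 (git add f.txt): modified={a.txt, b.txt, c.txt, d.txt, e.txt, g.txt} staged={e.txt, f.txt, h.txt}
After op 17 (git reset e.txt): modified={a.txt, b.txt, c.txt, d.txt, e.txt, g.txt} staged={f.txt, h.txt}
After op 18 (git commit): modified={a.txt, b.txt, c.txt, d.txt, e.txt, g.txt} staged={none}
After op 19 (git add a.txt): modified={b.txt, c.txt, d.txt, e.txt, g.txt} staged={a.txt}
After op 20 (modify f.txt): modified={b.txt, c.txt, d.txt, e.txt, f.txt, g.txt} staged={a.txt}
After op 21 (git commit): modified={b.txt, c.txt, d.txt, e.txt, f.txt, g.txt} staged={none}
After op 22 (modify h.txt): modified={b.txt, c.txt, d.txt, e.txt, f.txt, g.txt, h.txt} staged={none}
After op 23 (modify a.txt): modified={a.txt, b.txt, c.txt, d.txt, e.txt, f.txt, g.txt, h.txt} staged={none}
After op 24 (git add a.txt): modified={b.txt, c.txt, d.txt, e.txt, f.txt, g.txt, h.txt} staged={a.txt}
After op 25 (git reset b.txt): modified={b.txt, c.txt, d.txt, e.txt, f.txt, g.txt, h.txt} staged={a.txt}
After op 26 (modify a.txt): modified={a.txt, b.txt, c.txt, d.txt, e.txt, f.txt, g.txt, h.txt} staged={a.txt}
After op 27 (git add a.txt): modified={b.txt, c.txt, d.txt, e.txt, f.txt, g.txt, h.txt} staged={a.txt}
After op 28 (git commit): modified={b.txt, c.txt, d.txt, e.txt, f.txt, g.txt, h.txt} staged={none}
After op 29 (git add f.txt): modified={b.txt, c.txt, d.txt, e.txt, g.txt, h.txt} staged={f.txt}
After op 30 (git reset f.txt): modified={b.txt, c.txt, d.txt, e.txt, f.txt, g.txt, h.txt} staged={none}

Answer: none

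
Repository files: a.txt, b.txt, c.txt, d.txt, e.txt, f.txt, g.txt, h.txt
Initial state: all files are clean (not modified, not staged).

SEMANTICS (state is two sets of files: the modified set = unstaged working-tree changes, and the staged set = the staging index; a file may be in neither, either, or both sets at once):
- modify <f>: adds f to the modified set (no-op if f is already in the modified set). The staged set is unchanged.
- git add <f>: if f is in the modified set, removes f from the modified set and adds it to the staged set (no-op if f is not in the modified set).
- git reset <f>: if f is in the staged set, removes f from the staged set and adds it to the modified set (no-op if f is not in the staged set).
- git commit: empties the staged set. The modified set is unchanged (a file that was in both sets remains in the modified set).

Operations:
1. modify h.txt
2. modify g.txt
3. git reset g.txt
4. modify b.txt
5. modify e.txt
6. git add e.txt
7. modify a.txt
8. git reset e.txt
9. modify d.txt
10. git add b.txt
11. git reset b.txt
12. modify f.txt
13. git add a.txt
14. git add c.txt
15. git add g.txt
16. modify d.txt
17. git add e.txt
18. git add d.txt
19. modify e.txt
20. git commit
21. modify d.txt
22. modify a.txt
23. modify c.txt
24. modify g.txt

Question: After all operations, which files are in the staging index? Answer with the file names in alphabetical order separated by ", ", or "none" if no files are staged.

Answer: none

Derivation:
After op 1 (modify h.txt): modified={h.txt} staged={none}
After op 2 (modify g.txt): modified={g.txt, h.txt} staged={none}
After op 3 (git reset g.txt): modified={g.txt, h.txt} staged={none}
After op 4 (modify b.txt): modified={b.txt, g.txt, h.txt} staged={none}
After op 5 (modify e.txt): modified={b.txt, e.txt, g.txt, h.txt} staged={none}
After op 6 (git add e.txt): modified={b.txt, g.txt, h.txt} staged={e.txt}
After op 7 (modify a.txt): modified={a.txt, b.txt, g.txt, h.txt} staged={e.txt}
After op 8 (git reset e.txt): modified={a.txt, b.txt, e.txt, g.txt, h.txt} staged={none}
After op 9 (modify d.txt): modified={a.txt, b.txt, d.txt, e.txt, g.txt, h.txt} staged={none}
After op 10 (git add b.txt): modified={a.txt, d.txt, e.txt, g.txt, h.txt} staged={b.txt}
After op 11 (git reset b.txt): modified={a.txt, b.txt, d.txt, e.txt, g.txt, h.txt} staged={none}
After op 12 (modify f.txt): modified={a.txt, b.txt, d.txt, e.txt, f.txt, g.txt, h.txt} staged={none}
After op 13 (git add a.txt): modified={b.txt, d.txt, e.txt, f.txt, g.txt, h.txt} staged={a.txt}
After op 14 (git add c.txt): modified={b.txt, d.txt, e.txt, f.txt, g.txt, h.txt} staged={a.txt}
After op 15 (git add g.txt): modified={b.txt, d.txt, e.txt, f.txt, h.txt} staged={a.txt, g.txt}
After op 16 (modify d.txt): modified={b.txt, d.txt, e.txt, f.txt, h.txt} staged={a.txt, g.txt}
After op 17 (git add e.txt): modified={b.txt, d.txt, f.txt, h.txt} staged={a.txt, e.txt, g.txt}
After op 18 (git add d.txt): modified={b.txt, f.txt, h.txt} staged={a.txt, d.txt, e.txt, g.txt}
After op 19 (modify e.txt): modified={b.txt, e.txt, f.txt, h.txt} staged={a.txt, d.txt, e.txt, g.txt}
After op 20 (git commit): modified={b.txt, e.txt, f.txt, h.txt} staged={none}
After op 21 (modify d.txt): modified={b.txt, d.txt, e.txt, f.txt, h.txt} staged={none}
After op 22 (modify a.txt): modified={a.txt, b.txt, d.txt, e.txt, f.txt, h.txt} staged={none}
After op 23 (modify c.txt): modified={a.txt, b.txt, c.txt, d.txt, e.txt, f.txt, h.txt} staged={none}
After op 24 (modify g.txt): modified={a.txt, b.txt, c.txt, d.txt, e.txt, f.txt, g.txt, h.txt} staged={none}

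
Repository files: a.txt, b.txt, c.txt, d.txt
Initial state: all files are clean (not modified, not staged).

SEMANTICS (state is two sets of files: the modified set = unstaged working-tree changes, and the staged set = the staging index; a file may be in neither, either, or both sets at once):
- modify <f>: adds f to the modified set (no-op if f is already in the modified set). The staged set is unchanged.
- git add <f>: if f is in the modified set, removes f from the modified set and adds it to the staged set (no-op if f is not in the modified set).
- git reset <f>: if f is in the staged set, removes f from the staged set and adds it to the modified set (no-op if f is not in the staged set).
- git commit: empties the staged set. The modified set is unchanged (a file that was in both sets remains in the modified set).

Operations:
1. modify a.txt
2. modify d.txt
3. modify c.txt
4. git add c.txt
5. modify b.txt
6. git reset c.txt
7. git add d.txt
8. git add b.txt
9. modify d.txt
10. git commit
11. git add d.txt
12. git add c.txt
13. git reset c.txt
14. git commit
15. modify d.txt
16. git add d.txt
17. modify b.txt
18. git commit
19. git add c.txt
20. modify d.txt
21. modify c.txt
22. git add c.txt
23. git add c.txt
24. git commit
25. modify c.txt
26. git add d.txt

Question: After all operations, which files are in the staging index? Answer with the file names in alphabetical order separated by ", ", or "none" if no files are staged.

After op 1 (modify a.txt): modified={a.txt} staged={none}
After op 2 (modify d.txt): modified={a.txt, d.txt} staged={none}
After op 3 (modify c.txt): modified={a.txt, c.txt, d.txt} staged={none}
After op 4 (git add c.txt): modified={a.txt, d.txt} staged={c.txt}
After op 5 (modify b.txt): modified={a.txt, b.txt, d.txt} staged={c.txt}
After op 6 (git reset c.txt): modified={a.txt, b.txt, c.txt, d.txt} staged={none}
After op 7 (git add d.txt): modified={a.txt, b.txt, c.txt} staged={d.txt}
After op 8 (git add b.txt): modified={a.txt, c.txt} staged={b.txt, d.txt}
After op 9 (modify d.txt): modified={a.txt, c.txt, d.txt} staged={b.txt, d.txt}
After op 10 (git commit): modified={a.txt, c.txt, d.txt} staged={none}
After op 11 (git add d.txt): modified={a.txt, c.txt} staged={d.txt}
After op 12 (git add c.txt): modified={a.txt} staged={c.txt, d.txt}
After op 13 (git reset c.txt): modified={a.txt, c.txt} staged={d.txt}
After op 14 (git commit): modified={a.txt, c.txt} staged={none}
After op 15 (modify d.txt): modified={a.txt, c.txt, d.txt} staged={none}
After op 16 (git add d.txt): modified={a.txt, c.txt} staged={d.txt}
After op 17 (modify b.txt): modified={a.txt, b.txt, c.txt} staged={d.txt}
After op 18 (git commit): modified={a.txt, b.txt, c.txt} staged={none}
After op 19 (git add c.txt): modified={a.txt, b.txt} staged={c.txt}
After op 20 (modify d.txt): modified={a.txt, b.txt, d.txt} staged={c.txt}
After op 21 (modify c.txt): modified={a.txt, b.txt, c.txt, d.txt} staged={c.txt}
After op 22 (git add c.txt): modified={a.txt, b.txt, d.txt} staged={c.txt}
After op 23 (git add c.txt): modified={a.txt, b.txt, d.txt} staged={c.txt}
After op 24 (git commit): modified={a.txt, b.txt, d.txt} staged={none}
After op 25 (modify c.txt): modified={a.txt, b.txt, c.txt, d.txt} staged={none}
After op 26 (git add d.txt): modified={a.txt, b.txt, c.txt} staged={d.txt}

Answer: d.txt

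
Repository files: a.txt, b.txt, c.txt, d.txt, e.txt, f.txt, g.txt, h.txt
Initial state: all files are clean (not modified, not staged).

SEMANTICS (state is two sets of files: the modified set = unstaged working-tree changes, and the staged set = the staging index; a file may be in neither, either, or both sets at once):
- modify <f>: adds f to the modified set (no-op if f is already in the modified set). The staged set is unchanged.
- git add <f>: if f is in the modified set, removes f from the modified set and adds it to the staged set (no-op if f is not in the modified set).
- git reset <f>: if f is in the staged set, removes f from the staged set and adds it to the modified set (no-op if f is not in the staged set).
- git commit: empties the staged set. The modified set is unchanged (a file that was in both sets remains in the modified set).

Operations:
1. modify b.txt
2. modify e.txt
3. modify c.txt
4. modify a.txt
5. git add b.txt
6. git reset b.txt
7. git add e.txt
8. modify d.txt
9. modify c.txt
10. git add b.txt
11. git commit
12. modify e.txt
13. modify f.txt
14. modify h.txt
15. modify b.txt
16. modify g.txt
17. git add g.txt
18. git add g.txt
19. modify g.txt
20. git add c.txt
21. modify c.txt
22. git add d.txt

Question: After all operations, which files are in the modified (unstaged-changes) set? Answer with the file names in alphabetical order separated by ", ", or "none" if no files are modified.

After op 1 (modify b.txt): modified={b.txt} staged={none}
After op 2 (modify e.txt): modified={b.txt, e.txt} staged={none}
After op 3 (modify c.txt): modified={b.txt, c.txt, e.txt} staged={none}
After op 4 (modify a.txt): modified={a.txt, b.txt, c.txt, e.txt} staged={none}
After op 5 (git add b.txt): modified={a.txt, c.txt, e.txt} staged={b.txt}
After op 6 (git reset b.txt): modified={a.txt, b.txt, c.txt, e.txt} staged={none}
After op 7 (git add e.txt): modified={a.txt, b.txt, c.txt} staged={e.txt}
After op 8 (modify d.txt): modified={a.txt, b.txt, c.txt, d.txt} staged={e.txt}
After op 9 (modify c.txt): modified={a.txt, b.txt, c.txt, d.txt} staged={e.txt}
After op 10 (git add b.txt): modified={a.txt, c.txt, d.txt} staged={b.txt, e.txt}
After op 11 (git commit): modified={a.txt, c.txt, d.txt} staged={none}
After op 12 (modify e.txt): modified={a.txt, c.txt, d.txt, e.txt} staged={none}
After op 13 (modify f.txt): modified={a.txt, c.txt, d.txt, e.txt, f.txt} staged={none}
After op 14 (modify h.txt): modified={a.txt, c.txt, d.txt, e.txt, f.txt, h.txt} staged={none}
After op 15 (modify b.txt): modified={a.txt, b.txt, c.txt, d.txt, e.txt, f.txt, h.txt} staged={none}
After op 16 (modify g.txt): modified={a.txt, b.txt, c.txt, d.txt, e.txt, f.txt, g.txt, h.txt} staged={none}
After op 17 (git add g.txt): modified={a.txt, b.txt, c.txt, d.txt, e.txt, f.txt, h.txt} staged={g.txt}
After op 18 (git add g.txt): modified={a.txt, b.txt, c.txt, d.txt, e.txt, f.txt, h.txt} staged={g.txt}
After op 19 (modify g.txt): modified={a.txt, b.txt, c.txt, d.txt, e.txt, f.txt, g.txt, h.txt} staged={g.txt}
After op 20 (git add c.txt): modified={a.txt, b.txt, d.txt, e.txt, f.txt, g.txt, h.txt} staged={c.txt, g.txt}
After op 21 (modify c.txt): modified={a.txt, b.txt, c.txt, d.txt, e.txt, f.txt, g.txt, h.txt} staged={c.txt, g.txt}
After op 22 (git add d.txt): modified={a.txt, b.txt, c.txt, e.txt, f.txt, g.txt, h.txt} staged={c.txt, d.txt, g.txt}

Answer: a.txt, b.txt, c.txt, e.txt, f.txt, g.txt, h.txt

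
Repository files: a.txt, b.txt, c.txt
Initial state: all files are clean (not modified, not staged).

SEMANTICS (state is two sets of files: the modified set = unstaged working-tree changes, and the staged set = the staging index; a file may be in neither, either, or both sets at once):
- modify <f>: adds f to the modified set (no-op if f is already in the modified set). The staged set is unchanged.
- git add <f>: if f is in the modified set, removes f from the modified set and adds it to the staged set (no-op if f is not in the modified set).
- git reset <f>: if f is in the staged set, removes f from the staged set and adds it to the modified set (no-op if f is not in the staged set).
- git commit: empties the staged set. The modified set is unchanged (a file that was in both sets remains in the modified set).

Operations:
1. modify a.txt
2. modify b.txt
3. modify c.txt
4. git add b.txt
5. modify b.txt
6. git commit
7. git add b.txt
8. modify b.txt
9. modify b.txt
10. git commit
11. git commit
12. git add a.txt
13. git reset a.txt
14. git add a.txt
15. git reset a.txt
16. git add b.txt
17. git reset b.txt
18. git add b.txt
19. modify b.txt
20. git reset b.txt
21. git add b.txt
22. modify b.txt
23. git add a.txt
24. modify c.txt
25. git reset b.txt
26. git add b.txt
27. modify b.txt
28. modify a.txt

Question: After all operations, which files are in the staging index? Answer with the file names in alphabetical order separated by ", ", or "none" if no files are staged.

Answer: a.txt, b.txt

Derivation:
After op 1 (modify a.txt): modified={a.txt} staged={none}
After op 2 (modify b.txt): modified={a.txt, b.txt} staged={none}
After op 3 (modify c.txt): modified={a.txt, b.txt, c.txt} staged={none}
After op 4 (git add b.txt): modified={a.txt, c.txt} staged={b.txt}
After op 5 (modify b.txt): modified={a.txt, b.txt, c.txt} staged={b.txt}
After op 6 (git commit): modified={a.txt, b.txt, c.txt} staged={none}
After op 7 (git add b.txt): modified={a.txt, c.txt} staged={b.txt}
After op 8 (modify b.txt): modified={a.txt, b.txt, c.txt} staged={b.txt}
After op 9 (modify b.txt): modified={a.txt, b.txt, c.txt} staged={b.txt}
After op 10 (git commit): modified={a.txt, b.txt, c.txt} staged={none}
After op 11 (git commit): modified={a.txt, b.txt, c.txt} staged={none}
After op 12 (git add a.txt): modified={b.txt, c.txt} staged={a.txt}
After op 13 (git reset a.txt): modified={a.txt, b.txt, c.txt} staged={none}
After op 14 (git add a.txt): modified={b.txt, c.txt} staged={a.txt}
After op 15 (git reset a.txt): modified={a.txt, b.txt, c.txt} staged={none}
After op 16 (git add b.txt): modified={a.txt, c.txt} staged={b.txt}
After op 17 (git reset b.txt): modified={a.txt, b.txt, c.txt} staged={none}
After op 18 (git add b.txt): modified={a.txt, c.txt} staged={b.txt}
After op 19 (modify b.txt): modified={a.txt, b.txt, c.txt} staged={b.txt}
After op 20 (git reset b.txt): modified={a.txt, b.txt, c.txt} staged={none}
After op 21 (git add b.txt): modified={a.txt, c.txt} staged={b.txt}
After op 22 (modify b.txt): modified={a.txt, b.txt, c.txt} staged={b.txt}
After op 23 (git add a.txt): modified={b.txt, c.txt} staged={a.txt, b.txt}
After op 24 (modify c.txt): modified={b.txt, c.txt} staged={a.txt, b.txt}
After op 25 (git reset b.txt): modified={b.txt, c.txt} staged={a.txt}
After op 26 (git add b.txt): modified={c.txt} staged={a.txt, b.txt}
After op 27 (modify b.txt): modified={b.txt, c.txt} staged={a.txt, b.txt}
After op 28 (modify a.txt): modified={a.txt, b.txt, c.txt} staged={a.txt, b.txt}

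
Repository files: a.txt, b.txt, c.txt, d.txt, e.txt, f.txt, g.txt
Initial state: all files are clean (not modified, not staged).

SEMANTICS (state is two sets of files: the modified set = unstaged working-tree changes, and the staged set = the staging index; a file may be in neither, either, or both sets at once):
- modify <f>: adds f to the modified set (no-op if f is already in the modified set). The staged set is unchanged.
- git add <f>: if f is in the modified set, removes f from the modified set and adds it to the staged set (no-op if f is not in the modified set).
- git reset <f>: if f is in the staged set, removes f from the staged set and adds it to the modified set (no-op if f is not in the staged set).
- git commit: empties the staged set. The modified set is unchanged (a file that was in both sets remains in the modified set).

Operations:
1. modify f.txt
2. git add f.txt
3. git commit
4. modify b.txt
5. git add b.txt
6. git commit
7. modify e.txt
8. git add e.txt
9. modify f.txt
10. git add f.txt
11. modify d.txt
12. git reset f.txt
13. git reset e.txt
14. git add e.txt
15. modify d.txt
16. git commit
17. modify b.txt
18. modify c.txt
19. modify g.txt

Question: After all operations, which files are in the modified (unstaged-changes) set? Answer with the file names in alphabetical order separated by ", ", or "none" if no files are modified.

After op 1 (modify f.txt): modified={f.txt} staged={none}
After op 2 (git add f.txt): modified={none} staged={f.txt}
After op 3 (git commit): modified={none} staged={none}
After op 4 (modify b.txt): modified={b.txt} staged={none}
After op 5 (git add b.txt): modified={none} staged={b.txt}
After op 6 (git commit): modified={none} staged={none}
After op 7 (modify e.txt): modified={e.txt} staged={none}
After op 8 (git add e.txt): modified={none} staged={e.txt}
After op 9 (modify f.txt): modified={f.txt} staged={e.txt}
After op 10 (git add f.txt): modified={none} staged={e.txt, f.txt}
After op 11 (modify d.txt): modified={d.txt} staged={e.txt, f.txt}
After op 12 (git reset f.txt): modified={d.txt, f.txt} staged={e.txt}
After op 13 (git reset e.txt): modified={d.txt, e.txt, f.txt} staged={none}
After op 14 (git add e.txt): modified={d.txt, f.txt} staged={e.txt}
After op 15 (modify d.txt): modified={d.txt, f.txt} staged={e.txt}
After op 16 (git commit): modified={d.txt, f.txt} staged={none}
After op 17 (modify b.txt): modified={b.txt, d.txt, f.txt} staged={none}
After op 18 (modify c.txt): modified={b.txt, c.txt, d.txt, f.txt} staged={none}
After op 19 (modify g.txt): modified={b.txt, c.txt, d.txt, f.txt, g.txt} staged={none}

Answer: b.txt, c.txt, d.txt, f.txt, g.txt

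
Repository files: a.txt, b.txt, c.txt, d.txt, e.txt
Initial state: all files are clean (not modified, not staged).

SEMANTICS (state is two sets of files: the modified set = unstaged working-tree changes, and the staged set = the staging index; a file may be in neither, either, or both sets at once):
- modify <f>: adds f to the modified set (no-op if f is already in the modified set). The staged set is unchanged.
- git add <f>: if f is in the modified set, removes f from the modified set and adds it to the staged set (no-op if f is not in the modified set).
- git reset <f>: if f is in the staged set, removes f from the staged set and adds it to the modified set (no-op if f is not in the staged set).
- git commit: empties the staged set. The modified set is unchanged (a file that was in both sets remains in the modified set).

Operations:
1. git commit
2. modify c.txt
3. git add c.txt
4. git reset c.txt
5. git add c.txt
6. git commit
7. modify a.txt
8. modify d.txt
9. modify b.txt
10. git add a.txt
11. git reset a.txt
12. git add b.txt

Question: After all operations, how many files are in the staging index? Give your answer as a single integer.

After op 1 (git commit): modified={none} staged={none}
After op 2 (modify c.txt): modified={c.txt} staged={none}
After op 3 (git add c.txt): modified={none} staged={c.txt}
After op 4 (git reset c.txt): modified={c.txt} staged={none}
After op 5 (git add c.txt): modified={none} staged={c.txt}
After op 6 (git commit): modified={none} staged={none}
After op 7 (modify a.txt): modified={a.txt} staged={none}
After op 8 (modify d.txt): modified={a.txt, d.txt} staged={none}
After op 9 (modify b.txt): modified={a.txt, b.txt, d.txt} staged={none}
After op 10 (git add a.txt): modified={b.txt, d.txt} staged={a.txt}
After op 11 (git reset a.txt): modified={a.txt, b.txt, d.txt} staged={none}
After op 12 (git add b.txt): modified={a.txt, d.txt} staged={b.txt}
Final staged set: {b.txt} -> count=1

Answer: 1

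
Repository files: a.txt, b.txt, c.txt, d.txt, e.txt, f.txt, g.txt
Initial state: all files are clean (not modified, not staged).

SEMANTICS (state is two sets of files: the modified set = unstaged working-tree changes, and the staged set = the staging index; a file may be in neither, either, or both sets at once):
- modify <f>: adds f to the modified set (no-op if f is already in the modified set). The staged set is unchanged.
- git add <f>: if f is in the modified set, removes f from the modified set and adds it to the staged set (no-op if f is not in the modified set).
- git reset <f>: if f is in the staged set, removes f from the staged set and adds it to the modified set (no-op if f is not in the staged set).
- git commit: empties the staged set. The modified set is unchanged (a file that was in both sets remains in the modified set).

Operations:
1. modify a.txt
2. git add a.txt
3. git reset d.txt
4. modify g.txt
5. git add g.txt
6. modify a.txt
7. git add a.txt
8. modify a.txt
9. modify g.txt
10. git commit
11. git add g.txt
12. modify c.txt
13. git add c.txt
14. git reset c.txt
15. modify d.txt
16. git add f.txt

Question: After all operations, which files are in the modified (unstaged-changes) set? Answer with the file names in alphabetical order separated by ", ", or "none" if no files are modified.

Answer: a.txt, c.txt, d.txt

Derivation:
After op 1 (modify a.txt): modified={a.txt} staged={none}
After op 2 (git add a.txt): modified={none} staged={a.txt}
After op 3 (git reset d.txt): modified={none} staged={a.txt}
After op 4 (modify g.txt): modified={g.txt} staged={a.txt}
After op 5 (git add g.txt): modified={none} staged={a.txt, g.txt}
After op 6 (modify a.txt): modified={a.txt} staged={a.txt, g.txt}
After op 7 (git add a.txt): modified={none} staged={a.txt, g.txt}
After op 8 (modify a.txt): modified={a.txt} staged={a.txt, g.txt}
After op 9 (modify g.txt): modified={a.txt, g.txt} staged={a.txt, g.txt}
After op 10 (git commit): modified={a.txt, g.txt} staged={none}
After op 11 (git add g.txt): modified={a.txt} staged={g.txt}
After op 12 (modify c.txt): modified={a.txt, c.txt} staged={g.txt}
After op 13 (git add c.txt): modified={a.txt} staged={c.txt, g.txt}
After op 14 (git reset c.txt): modified={a.txt, c.txt} staged={g.txt}
After op 15 (modify d.txt): modified={a.txt, c.txt, d.txt} staged={g.txt}
After op 16 (git add f.txt): modified={a.txt, c.txt, d.txt} staged={g.txt}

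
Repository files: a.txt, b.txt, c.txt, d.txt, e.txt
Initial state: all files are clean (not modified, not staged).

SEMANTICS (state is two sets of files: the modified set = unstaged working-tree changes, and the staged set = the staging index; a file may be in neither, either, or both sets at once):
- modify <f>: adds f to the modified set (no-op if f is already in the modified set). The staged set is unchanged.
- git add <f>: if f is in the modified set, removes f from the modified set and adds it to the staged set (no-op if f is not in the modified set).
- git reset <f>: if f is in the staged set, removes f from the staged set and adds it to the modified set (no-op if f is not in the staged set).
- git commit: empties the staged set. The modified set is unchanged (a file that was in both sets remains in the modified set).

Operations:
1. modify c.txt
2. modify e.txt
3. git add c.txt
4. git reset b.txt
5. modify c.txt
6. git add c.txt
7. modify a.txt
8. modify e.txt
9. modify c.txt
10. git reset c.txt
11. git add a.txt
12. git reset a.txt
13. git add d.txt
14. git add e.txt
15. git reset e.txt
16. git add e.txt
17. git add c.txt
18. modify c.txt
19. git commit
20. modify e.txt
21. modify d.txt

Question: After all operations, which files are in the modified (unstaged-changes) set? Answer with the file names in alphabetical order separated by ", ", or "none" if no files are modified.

Answer: a.txt, c.txt, d.txt, e.txt

Derivation:
After op 1 (modify c.txt): modified={c.txt} staged={none}
After op 2 (modify e.txt): modified={c.txt, e.txt} staged={none}
After op 3 (git add c.txt): modified={e.txt} staged={c.txt}
After op 4 (git reset b.txt): modified={e.txt} staged={c.txt}
After op 5 (modify c.txt): modified={c.txt, e.txt} staged={c.txt}
After op 6 (git add c.txt): modified={e.txt} staged={c.txt}
After op 7 (modify a.txt): modified={a.txt, e.txt} staged={c.txt}
After op 8 (modify e.txt): modified={a.txt, e.txt} staged={c.txt}
After op 9 (modify c.txt): modified={a.txt, c.txt, e.txt} staged={c.txt}
After op 10 (git reset c.txt): modified={a.txt, c.txt, e.txt} staged={none}
After op 11 (git add a.txt): modified={c.txt, e.txt} staged={a.txt}
After op 12 (git reset a.txt): modified={a.txt, c.txt, e.txt} staged={none}
After op 13 (git add d.txt): modified={a.txt, c.txt, e.txt} staged={none}
After op 14 (git add e.txt): modified={a.txt, c.txt} staged={e.txt}
After op 15 (git reset e.txt): modified={a.txt, c.txt, e.txt} staged={none}
After op 16 (git add e.txt): modified={a.txt, c.txt} staged={e.txt}
After op 17 (git add c.txt): modified={a.txt} staged={c.txt, e.txt}
After op 18 (modify c.txt): modified={a.txt, c.txt} staged={c.txt, e.txt}
After op 19 (git commit): modified={a.txt, c.txt} staged={none}
After op 20 (modify e.txt): modified={a.txt, c.txt, e.txt} staged={none}
After op 21 (modify d.txt): modified={a.txt, c.txt, d.txt, e.txt} staged={none}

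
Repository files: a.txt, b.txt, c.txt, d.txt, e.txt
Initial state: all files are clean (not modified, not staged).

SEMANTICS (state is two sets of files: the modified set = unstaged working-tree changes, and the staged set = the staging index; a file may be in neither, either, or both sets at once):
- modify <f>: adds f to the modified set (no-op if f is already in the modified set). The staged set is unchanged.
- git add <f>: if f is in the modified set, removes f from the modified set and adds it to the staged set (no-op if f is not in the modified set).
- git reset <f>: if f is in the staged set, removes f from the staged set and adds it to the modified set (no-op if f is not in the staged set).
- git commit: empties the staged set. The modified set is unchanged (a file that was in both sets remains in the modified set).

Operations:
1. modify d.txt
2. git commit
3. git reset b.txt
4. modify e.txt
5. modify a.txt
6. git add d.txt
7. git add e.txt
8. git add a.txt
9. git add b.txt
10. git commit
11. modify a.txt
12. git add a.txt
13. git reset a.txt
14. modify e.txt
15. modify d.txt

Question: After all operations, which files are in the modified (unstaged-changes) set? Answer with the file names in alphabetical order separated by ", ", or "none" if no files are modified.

After op 1 (modify d.txt): modified={d.txt} staged={none}
After op 2 (git commit): modified={d.txt} staged={none}
After op 3 (git reset b.txt): modified={d.txt} staged={none}
After op 4 (modify e.txt): modified={d.txt, e.txt} staged={none}
After op 5 (modify a.txt): modified={a.txt, d.txt, e.txt} staged={none}
After op 6 (git add d.txt): modified={a.txt, e.txt} staged={d.txt}
After op 7 (git add e.txt): modified={a.txt} staged={d.txt, e.txt}
After op 8 (git add a.txt): modified={none} staged={a.txt, d.txt, e.txt}
After op 9 (git add b.txt): modified={none} staged={a.txt, d.txt, e.txt}
After op 10 (git commit): modified={none} staged={none}
After op 11 (modify a.txt): modified={a.txt} staged={none}
After op 12 (git add a.txt): modified={none} staged={a.txt}
After op 13 (git reset a.txt): modified={a.txt} staged={none}
After op 14 (modify e.txt): modified={a.txt, e.txt} staged={none}
After op 15 (modify d.txt): modified={a.txt, d.txt, e.txt} staged={none}

Answer: a.txt, d.txt, e.txt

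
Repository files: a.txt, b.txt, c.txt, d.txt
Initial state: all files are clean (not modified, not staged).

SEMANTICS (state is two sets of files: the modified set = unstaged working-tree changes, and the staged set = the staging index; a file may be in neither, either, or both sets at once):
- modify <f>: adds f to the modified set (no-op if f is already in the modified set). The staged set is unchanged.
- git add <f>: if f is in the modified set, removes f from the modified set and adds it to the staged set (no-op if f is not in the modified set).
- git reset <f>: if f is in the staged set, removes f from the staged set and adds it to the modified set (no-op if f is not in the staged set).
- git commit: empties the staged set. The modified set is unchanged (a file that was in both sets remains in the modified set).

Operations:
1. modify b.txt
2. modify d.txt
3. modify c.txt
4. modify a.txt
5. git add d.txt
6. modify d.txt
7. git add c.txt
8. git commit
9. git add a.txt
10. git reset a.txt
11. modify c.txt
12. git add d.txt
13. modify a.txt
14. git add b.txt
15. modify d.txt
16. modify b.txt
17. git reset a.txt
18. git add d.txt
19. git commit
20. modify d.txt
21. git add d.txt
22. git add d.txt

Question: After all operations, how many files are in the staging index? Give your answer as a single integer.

Answer: 1

Derivation:
After op 1 (modify b.txt): modified={b.txt} staged={none}
After op 2 (modify d.txt): modified={b.txt, d.txt} staged={none}
After op 3 (modify c.txt): modified={b.txt, c.txt, d.txt} staged={none}
After op 4 (modify a.txt): modified={a.txt, b.txt, c.txt, d.txt} staged={none}
After op 5 (git add d.txt): modified={a.txt, b.txt, c.txt} staged={d.txt}
After op 6 (modify d.txt): modified={a.txt, b.txt, c.txt, d.txt} staged={d.txt}
After op 7 (git add c.txt): modified={a.txt, b.txt, d.txt} staged={c.txt, d.txt}
After op 8 (git commit): modified={a.txt, b.txt, d.txt} staged={none}
After op 9 (git add a.txt): modified={b.txt, d.txt} staged={a.txt}
After op 10 (git reset a.txt): modified={a.txt, b.txt, d.txt} staged={none}
After op 11 (modify c.txt): modified={a.txt, b.txt, c.txt, d.txt} staged={none}
After op 12 (git add d.txt): modified={a.txt, b.txt, c.txt} staged={d.txt}
After op 13 (modify a.txt): modified={a.txt, b.txt, c.txt} staged={d.txt}
After op 14 (git add b.txt): modified={a.txt, c.txt} staged={b.txt, d.txt}
After op 15 (modify d.txt): modified={a.txt, c.txt, d.txt} staged={b.txt, d.txt}
After op 16 (modify b.txt): modified={a.txt, b.txt, c.txt, d.txt} staged={b.txt, d.txt}
After op 17 (git reset a.txt): modified={a.txt, b.txt, c.txt, d.txt} staged={b.txt, d.txt}
After op 18 (git add d.txt): modified={a.txt, b.txt, c.txt} staged={b.txt, d.txt}
After op 19 (git commit): modified={a.txt, b.txt, c.txt} staged={none}
After op 20 (modify d.txt): modified={a.txt, b.txt, c.txt, d.txt} staged={none}
After op 21 (git add d.txt): modified={a.txt, b.txt, c.txt} staged={d.txt}
After op 22 (git add d.txt): modified={a.txt, b.txt, c.txt} staged={d.txt}
Final staged set: {d.txt} -> count=1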